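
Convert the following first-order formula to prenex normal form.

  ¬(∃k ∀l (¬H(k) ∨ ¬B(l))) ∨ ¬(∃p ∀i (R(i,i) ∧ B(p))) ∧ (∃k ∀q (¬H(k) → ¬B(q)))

Rewrite implications/biconditionals: A → B as ¬A ∨ B.
  ¬(∃k ∀l (¬H(k) ∨ ¬B(l))) ∨ ¬(∃p ∀i (R(i,i) ∧ B(p))) ∧ (∃k ∀q (¬¬H(k) ∨ ¬B(q)))
Drive negations inward (¬∀x A ≡ ∃x ¬A, ¬∃x A ≡ ∀x ¬A, De Morgan for ∧/∨):
  (∀k ∃l (H(k) ∧ B(l))) ∨ (∀p ∃i (¬R(i,i) ∨ ¬B(p))) ∧ (∃k ∀q (H(k) ∨ ¬B(q)))
Standardize variables apart so no two quantifiers bind the same name: k↦u.
  (∀k ∃l (H(k) ∧ B(l))) ∨ (∀p ∃i (¬R(i,i) ∨ ¬B(p))) ∧ (∃u ∀q (H(u) ∨ ¬B(q)))
Extract every quantifier outward, since the variables are now distinct and don't occur free across branches:
  ∀k ∃l ∀p ∃i ∃u ∀q (H(k) ∧ B(l) ∨ (¬R(i,i) ∨ ¬B(p)) ∧ (H(u) ∨ ¬B(q)))

∀k ∃l ∀p ∃i ∃u ∀q (H(k) ∧ B(l) ∨ (¬R(i,i) ∨ ¬B(p)) ∧ (H(u) ∨ ¬B(q)))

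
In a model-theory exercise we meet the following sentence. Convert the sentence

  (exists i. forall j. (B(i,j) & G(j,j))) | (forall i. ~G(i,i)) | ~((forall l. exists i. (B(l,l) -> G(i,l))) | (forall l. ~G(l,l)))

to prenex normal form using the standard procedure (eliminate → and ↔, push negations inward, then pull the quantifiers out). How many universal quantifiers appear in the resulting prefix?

Rewrite implications/biconditionals: A → B as ¬A ∨ B.
  (exists i. forall j. (B(i,j) & G(j,j))) | (forall i. ~G(i,i)) | ~((forall l. exists i. (~B(l,l) | G(i,l))) | (forall l. ~G(l,l)))
Drive negations inward (¬∀x A ≡ ∃x ¬A, ¬∃x A ≡ ∀x ¬A, De Morgan for ∧/∨):
  (exists i. forall j. (B(i,j) & G(j,j))) | (forall i. ~G(i,i)) | (exists l. forall i. (B(l,l) & ~G(i,l))) & (exists l. G(l,l))
Standardize variables apart so no two quantifiers bind the same name: i↦s, i↦a, l↦z1.
  (exists i. forall j. (B(i,j) & G(j,j))) | (forall s. ~G(s,s)) | (exists l. forall a. (B(l,l) & ~G(a,l))) & (exists z1. G(z1,z1))
Finally move all quantifiers to the prefix:
  exists i. forall j. forall s. exists l. forall a. exists z1. (B(i,j) & G(j,j) | ~G(s,s) | B(l,l) & ~G(a,l) & G(z1,z1))
The prefix is exists i forall j forall s exists l forall a exists z1: 3 universal, 3 existential.

3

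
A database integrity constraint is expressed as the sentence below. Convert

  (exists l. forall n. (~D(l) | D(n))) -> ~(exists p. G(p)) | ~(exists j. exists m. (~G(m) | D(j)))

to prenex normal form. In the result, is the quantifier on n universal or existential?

Eliminate → and ↔ using ¬ and ∨.
  ~(exists l. forall n. (~D(l) | D(n))) | ~(exists p. G(p)) | ~(exists j. exists m. (~G(m) | D(j)))
Drive negations inward (¬∀x A ≡ ∃x ¬A, ¬∃x A ≡ ∀x ¬A, De Morgan for ∧/∨):
  (forall l. exists n. (D(l) & ~D(n))) | (forall p. ~G(p)) | (forall j. forall m. (G(m) & ~D(j)))
All bound variables are already distinct, so no renaming is needed.
Extract every quantifier outward, since the variables are now distinct and don't occur free across branches:
  forall l. exists n. forall p. forall j. forall m. (D(l) & ~D(n) | ~G(p) | G(m) & ~D(j))
The quantifier forall n sits under an odd number of negations (counting the antecedent side of each →), so it flips to exists n.

existential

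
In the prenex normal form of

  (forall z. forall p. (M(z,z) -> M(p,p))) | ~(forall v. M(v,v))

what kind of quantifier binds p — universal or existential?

Eliminate → and ↔ using ¬ and ∨.
  (forall z. forall p. (~M(z,z) | M(p,p))) | ~(forall v. M(v,v))
Push ¬ through the quantifiers and connectives to reach negation normal form:
  (forall z. forall p. (~M(z,z) | M(p,p))) | (exists v. ~M(v,v))
All bound variables are already distinct, so no renaming is needed.
Finally move all quantifiers to the prefix:
  forall z. forall p. exists v. (~M(z,z) | M(p,p) | ~M(v,v))
The quantifier forall p sits under an even number of negations (counting the antecedent side of each →), so it remains universal.

universal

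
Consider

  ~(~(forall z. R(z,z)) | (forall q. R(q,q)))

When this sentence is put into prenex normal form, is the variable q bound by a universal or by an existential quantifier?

existential

Drive negations inward (¬∀x A ≡ ∃x ¬A, ¬∃x A ≡ ∀x ¬A, De Morgan for ∧/∨):
  (forall z. R(z,z)) & (exists q. ~R(q,q))
All bound variables are already distinct, so no renaming is needed.
Finally move all quantifiers to the prefix:
  forall z. exists q. (R(z,z) & ~R(q,q))
The quantifier forall q sits under an odd number of negations, so it flips to exists q.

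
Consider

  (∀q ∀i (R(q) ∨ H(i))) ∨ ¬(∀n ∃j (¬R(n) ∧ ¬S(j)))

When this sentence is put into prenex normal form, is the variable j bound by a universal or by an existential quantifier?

universal

Move each ¬ inward, flipping quantifiers it crosses:
  (∀q ∀i (R(q) ∨ H(i))) ∨ (∃n ∀j (R(n) ∨ S(j)))
Pull the quantifiers to the front (each side's bound variable is not free in the other side):
  ∀q ∀i ∃n ∀j (R(q) ∨ H(i) ∨ R(n) ∨ S(j))
The quantifier ∃j sits under an odd number of negations, so it flips to ∀j.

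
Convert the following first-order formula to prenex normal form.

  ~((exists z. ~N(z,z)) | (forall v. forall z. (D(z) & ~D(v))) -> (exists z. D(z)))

Rewrite implications/biconditionals: A → B as ¬A ∨ B.
  ~(~((exists z. ~N(z,z)) | (forall v. forall z. (D(z) & ~D(v)))) | (exists z. D(z)))
Push ¬ through the quantifiers and connectives to reach negation normal form:
  ((exists z. ~N(z,z)) | (forall v. forall z. (D(z) & ~D(v)))) & (forall z. ~D(z))
Rename bound variables to avoid capture: z↦r, z↦w1.
  ((exists z. ~N(z,z)) | (forall v. forall r. (D(r) & ~D(v)))) & (forall w1. ~D(w1))
Pull the quantifiers to the front (each side's bound variable is not free in the other side):
  exists z. forall v. forall r. forall w1. ((~N(z,z) | D(r) & ~D(v)) & ~D(w1))

exists z. forall v. forall r. forall w1. ((~N(z,z) | D(r) & ~D(v)) & ~D(w1))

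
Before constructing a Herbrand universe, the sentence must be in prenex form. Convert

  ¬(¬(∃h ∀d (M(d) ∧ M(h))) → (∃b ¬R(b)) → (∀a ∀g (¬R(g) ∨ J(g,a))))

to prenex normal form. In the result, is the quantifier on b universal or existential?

First replace A → B with ¬A ∨ B.
  ¬(¬¬(∃h ∀d (M(d) ∧ M(h))) ∨ ¬(∃b ¬R(b)) ∨ (∀a ∀g (¬R(g) ∨ J(g,a))))
Drive negations inward (¬∀x A ≡ ∃x ¬A, ¬∃x A ≡ ∀x ¬A, De Morgan for ∧/∨):
  (∀h ∃d (¬M(d) ∨ ¬M(h))) ∧ (∃b ¬R(b)) ∧ (∃a ∃g (R(g) ∧ ¬J(g,a)))
All bound variables are already distinct, so no renaming is needed.
Extract every quantifier outward, since the variables are now distinct and don't occur free across branches:
  ∀h ∃d ∃b ∃a ∃g ((¬M(d) ∨ ¬M(h)) ∧ ¬R(b) ∧ R(g) ∧ ¬J(g,a))
The quantifier ∃b sits under an even number of negations (counting the antecedent side of each →), so it remains existential.

existential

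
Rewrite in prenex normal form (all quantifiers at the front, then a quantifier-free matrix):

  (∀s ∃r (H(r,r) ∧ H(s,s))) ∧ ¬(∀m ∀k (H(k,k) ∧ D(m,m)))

∀s ∃r ∃m ∃k (H(r,r) ∧ H(s,s) ∧ (¬H(k,k) ∨ ¬D(m,m)))

Move each ¬ inward, flipping quantifiers it crosses:
  (∀s ∃r (H(r,r) ∧ H(s,s))) ∧ (∃m ∃k (¬H(k,k) ∨ ¬D(m,m)))
All bound variables are already distinct, so no renaming is needed.
Pull the quantifiers to the front (each side's bound variable is not free in the other side):
  ∀s ∃r ∃m ∃k (H(r,r) ∧ H(s,s) ∧ (¬H(k,k) ∨ ¬D(m,m)))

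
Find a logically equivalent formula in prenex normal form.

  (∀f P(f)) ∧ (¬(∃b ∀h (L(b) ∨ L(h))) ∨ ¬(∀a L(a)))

∀f ∀b ∃h ∃a (P(f) ∧ (¬L(b) ∧ ¬L(h) ∨ ¬L(a)))

Move each ¬ inward, flipping quantifiers it crosses:
  (∀f P(f)) ∧ ((∀b ∃h (¬L(b) ∧ ¬L(h))) ∨ (∃a ¬L(a)))
Finally move all quantifiers to the prefix:
  ∀f ∀b ∃h ∃a (P(f) ∧ (¬L(b) ∧ ¬L(h) ∨ ¬L(a)))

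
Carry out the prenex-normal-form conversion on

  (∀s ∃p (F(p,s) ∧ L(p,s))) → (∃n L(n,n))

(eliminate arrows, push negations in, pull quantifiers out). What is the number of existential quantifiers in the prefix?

Eliminate → and ↔ using ¬ and ∨.
  ¬(∀s ∃p (F(p,s) ∧ L(p,s))) ∨ (∃n L(n,n))
Push ¬ through the quantifiers and connectives to reach negation normal form:
  (∃s ∀p (¬F(p,s) ∨ ¬L(p,s))) ∨ (∃n L(n,n))
All bound variables are already distinct, so no renaming is needed.
Pull the quantifiers to the front (each side's bound variable is not free in the other side):
  ∃s ∀p ∃n (¬F(p,s) ∨ ¬L(p,s) ∨ L(n,n))
The prefix is ∃s ∀p ∃n: 1 universal, 2 existential.

2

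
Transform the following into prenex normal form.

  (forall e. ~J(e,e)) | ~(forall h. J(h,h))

Drive negations inward (¬∀x A ≡ ∃x ¬A, ¬∃x A ≡ ∀x ¬A, De Morgan for ∧/∨):
  (forall e. ~J(e,e)) | (exists h. ~J(h,h))
All bound variables are already distinct, so no renaming is needed.
Finally move all quantifiers to the prefix:
  forall e. exists h. (~J(e,e) | ~J(h,h))

forall e. exists h. (~J(e,e) | ~J(h,h))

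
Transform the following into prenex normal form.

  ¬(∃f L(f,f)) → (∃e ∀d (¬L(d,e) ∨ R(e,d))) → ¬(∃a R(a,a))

∃f ∀e ∃d ∀a (L(f,f) ∨ L(d,e) ∧ ¬R(e,d) ∨ ¬R(a,a))

Rewrite implications/biconditionals: A → B as ¬A ∨ B.
  ¬¬(∃f L(f,f)) ∨ ¬(∃e ∀d (¬L(d,e) ∨ R(e,d))) ∨ ¬(∃a R(a,a))
Drive negations inward (¬∀x A ≡ ∃x ¬A, ¬∃x A ≡ ∀x ¬A, De Morgan for ∧/∨):
  (∃f L(f,f)) ∨ (∀e ∃d (L(d,e) ∧ ¬R(e,d))) ∨ (∀a ¬R(a,a))
Extract every quantifier outward, since the variables are now distinct and don't occur free across branches:
  ∃f ∀e ∃d ∀a (L(f,f) ∨ L(d,e) ∧ ¬R(e,d) ∨ ¬R(a,a))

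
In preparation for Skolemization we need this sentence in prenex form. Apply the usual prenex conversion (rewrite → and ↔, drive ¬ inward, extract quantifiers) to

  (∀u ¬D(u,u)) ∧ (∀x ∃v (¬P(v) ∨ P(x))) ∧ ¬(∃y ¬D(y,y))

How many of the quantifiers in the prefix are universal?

3

Push ¬ through the quantifiers and connectives to reach negation normal form:
  (∀u ¬D(u,u)) ∧ (∀x ∃v (¬P(v) ∨ P(x))) ∧ (∀y D(y,y))
All bound variables are already distinct, so no renaming is needed.
Finally move all quantifiers to the prefix:
  ∀u ∀x ∃v ∀y (¬D(u,u) ∧ (¬P(v) ∨ P(x)) ∧ D(y,y))
The prefix is ∀u ∀x ∃v ∀y: 3 universal, 1 existential.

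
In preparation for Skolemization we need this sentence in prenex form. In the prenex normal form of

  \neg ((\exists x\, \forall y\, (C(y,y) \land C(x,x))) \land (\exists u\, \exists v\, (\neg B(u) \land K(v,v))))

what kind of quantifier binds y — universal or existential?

Drive negations inward (¬∀x A ≡ ∃x ¬A, ¬∃x A ≡ ∀x ¬A, De Morgan for ∧/∨):
  (\forall x\, \exists y\, (\neg C(y,y) \lor \neg C(x,x))) \lor (\forall u\, \forall v\, (B(u) \lor \neg K(v,v)))
All bound variables are already distinct, so no renaming is needed.
Extract every quantifier outward, since the variables are now distinct and don't occur free across branches:
  \forall x\, \exists y\, \forall u\, \forall v\, (\neg C(y,y) \lor \neg C(x,x) \lor B(u) \lor \neg K(v,v))
The quantifier \forall y sits under an odd number of negations, so it flips to \exists y.

existential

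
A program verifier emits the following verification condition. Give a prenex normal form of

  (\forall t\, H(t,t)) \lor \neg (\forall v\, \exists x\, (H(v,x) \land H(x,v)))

\forall t\, \exists v\, \forall x\, (H(t,t) \lor \neg H(v,x) \lor \neg H(x,v))

Push ¬ through the quantifiers and connectives to reach negation normal form:
  (\forall t\, H(t,t)) \lor (\exists v\, \forall x\, (\neg H(v,x) \lor \neg H(x,v)))
All bound variables are already distinct, so no renaming is needed.
Pull the quantifiers to the front (each side's bound variable is not free in the other side):
  \forall t\, \exists v\, \forall x\, (H(t,t) \lor \neg H(v,x) \lor \neg H(x,v))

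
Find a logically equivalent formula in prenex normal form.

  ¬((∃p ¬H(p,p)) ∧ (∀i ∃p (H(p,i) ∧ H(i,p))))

Move each ¬ inward, flipping quantifiers it crosses:
  (∀p H(p,p)) ∨ (∃i ∀p (¬H(p,i) ∨ ¬H(i,p)))
Standardize variables apart so no two quantifiers bind the same name: p↦x1.
  (∀p H(p,p)) ∨ (∃i ∀x1 (¬H(x1,i) ∨ ¬H(i,x1)))
Finally move all quantifiers to the prefix:
  ∀p ∃i ∀x1 (H(p,p) ∨ ¬H(x1,i) ∨ ¬H(i,x1))

∀p ∃i ∀x1 (H(p,p) ∨ ¬H(x1,i) ∨ ¬H(i,x1))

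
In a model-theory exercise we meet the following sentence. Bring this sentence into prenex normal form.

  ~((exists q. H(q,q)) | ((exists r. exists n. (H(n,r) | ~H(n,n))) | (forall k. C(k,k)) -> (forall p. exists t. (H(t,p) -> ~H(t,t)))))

forall q. exists r. exists n. forall k. exists p. forall t. (~H(q,q) & (H(n,r) | ~H(n,n) | C(k,k)) & H(t,p) & H(t,t))

Eliminate → and ↔ using ¬ and ∨.
  ~((exists q. H(q,q)) | ~((exists r. exists n. (H(n,r) | ~H(n,n))) | (forall k. C(k,k))) | (forall p. exists t. (~H(t,p) | ~H(t,t))))
Move each ¬ inward, flipping quantifiers it crosses:
  (forall q. ~H(q,q)) & ((exists r. exists n. (H(n,r) | ~H(n,n))) | (forall k. C(k,k))) & (exists p. forall t. (H(t,p) & H(t,t)))
All bound variables are already distinct, so no renaming is needed.
Extract every quantifier outward, since the variables are now distinct and don't occur free across branches:
  forall q. exists r. exists n. forall k. exists p. forall t. (~H(q,q) & (H(n,r) | ~H(n,n) | C(k,k)) & H(t,p) & H(t,t))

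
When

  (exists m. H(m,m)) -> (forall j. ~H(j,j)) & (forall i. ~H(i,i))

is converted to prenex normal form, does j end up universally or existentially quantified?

universal

Rewrite implications/biconditionals: A → B as ¬A ∨ B.
  ~(exists m. H(m,m)) | (forall j. ~H(j,j)) & (forall i. ~H(i,i))
Drive negations inward (¬∀x A ≡ ∃x ¬A, ¬∃x A ≡ ∀x ¬A, De Morgan for ∧/∨):
  (forall m. ~H(m,m)) | (forall j. ~H(j,j)) & (forall i. ~H(i,i))
Extract every quantifier outward, since the variables are now distinct and don't occur free across branches:
  forall m. forall j. forall i. (~H(m,m) | ~H(j,j) & ~H(i,i))
The quantifier forall j sits under an even number of negations (counting the antecedent side of each →), so it remains universal.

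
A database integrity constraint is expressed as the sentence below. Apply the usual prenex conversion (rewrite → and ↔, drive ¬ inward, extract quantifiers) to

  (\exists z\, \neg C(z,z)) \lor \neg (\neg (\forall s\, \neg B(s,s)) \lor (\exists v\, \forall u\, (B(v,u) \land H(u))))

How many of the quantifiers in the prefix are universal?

Drive negations inward (¬∀x A ≡ ∃x ¬A, ¬∃x A ≡ ∀x ¬A, De Morgan for ∧/∨):
  (\exists z\, \neg C(z,z)) \lor (\forall s\, \neg B(s,s)) \land (\forall v\, \exists u\, (\neg B(v,u) \lor \neg H(u)))
Extract every quantifier outward, since the variables are now distinct and don't occur free across branches:
  \exists z\, \forall s\, \forall v\, \exists u\, (\neg C(z,z) \lor \neg B(s,s) \land (\neg B(v,u) \lor \neg H(u)))
The prefix is \exists z \forall s \forall v \exists u: 2 universal, 2 existential.

2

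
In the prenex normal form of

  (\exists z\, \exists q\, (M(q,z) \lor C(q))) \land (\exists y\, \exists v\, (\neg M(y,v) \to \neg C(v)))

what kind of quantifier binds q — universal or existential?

existential

Eliminate → and ↔ using ¬ and ∨.
  (\exists z\, \exists q\, (M(q,z) \lor C(q))) \land (\exists y\, \exists v\, (\neg \neg M(y,v) \lor \neg C(v)))
Move each ¬ inward, flipping quantifiers it crosses:
  (\exists z\, \exists q\, (M(q,z) \lor C(q))) \land (\exists y\, \exists v\, (M(y,v) \lor \neg C(v)))
Finally move all quantifiers to the prefix:
  \exists z\, \exists q\, \exists y\, \exists v\, ((M(q,z) \lor C(q)) \land (M(y,v) \lor \neg C(v)))
The quantifier \exists q sits under an even number of negations (counting the antecedent side of each →), so it remains existential.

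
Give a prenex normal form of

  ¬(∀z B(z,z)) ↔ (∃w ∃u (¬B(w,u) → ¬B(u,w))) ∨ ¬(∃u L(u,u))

∀z ∃w ∃u ∀s ∀v1 ∀v ∃a ∃y1 ((B(z,z) ∨ B(w,u) ∨ ¬B(u,w) ∨ ¬L(s,s)) ∧ (¬B(v1,v) ∧ B(v,v1) ∧ L(a,a) ∨ ¬B(y1,y1)))

First replace A → B with ¬A ∨ B; A ↔ B as (¬A ∨ B) ∧ (¬B ∨ A).
  (¬¬(∀z B(z,z)) ∨ (∃w ∃u (¬¬B(w,u) ∨ ¬B(u,w))) ∨ ¬(∃u L(u,u))) ∧ (¬((∃w ∃u (¬¬B(w,u) ∨ ¬B(u,w))) ∨ ¬(∃u L(u,u))) ∨ ¬(∀z B(z,z)))
Push ¬ through the quantifiers and connectives to reach negation normal form:
  ((∀z B(z,z)) ∨ (∃w ∃u (B(w,u) ∨ ¬B(u,w))) ∨ (∀u ¬L(u,u))) ∧ ((∀w ∀u (¬B(w,u) ∧ B(u,w))) ∧ (∃u L(u,u)) ∨ (∃z ¬B(z,z)))
Give each quantifier a distinct variable: u↦s, w↦v1, u↦v, u↦a, z↦y1.
  ((∀z B(z,z)) ∨ (∃w ∃u (B(w,u) ∨ ¬B(u,w))) ∨ (∀s ¬L(s,s))) ∧ ((∀v1 ∀v (¬B(v1,v) ∧ B(v,v1))) ∧ (∃a L(a,a)) ∨ (∃y1 ¬B(y1,y1)))
Extract every quantifier outward, since the variables are now distinct and don't occur free across branches:
  ∀z ∃w ∃u ∀s ∀v1 ∀v ∃a ∃y1 ((B(z,z) ∨ B(w,u) ∨ ¬B(u,w) ∨ ¬L(s,s)) ∧ (¬B(v1,v) ∧ B(v,v1) ∧ L(a,a) ∨ ¬B(y1,y1)))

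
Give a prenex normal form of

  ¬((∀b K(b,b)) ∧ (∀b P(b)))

Push ¬ through the quantifiers and connectives to reach negation normal form:
  (∃b ¬K(b,b)) ∨ (∃b ¬P(b))
Rename bound variables to avoid capture: b↦p.
  (∃b ¬K(b,b)) ∨ (∃p ¬P(p))
Finally move all quantifiers to the prefix:
  ∃b ∃p (¬K(b,b) ∨ ¬P(p))

∃b ∃p (¬K(b,b) ∨ ¬P(p))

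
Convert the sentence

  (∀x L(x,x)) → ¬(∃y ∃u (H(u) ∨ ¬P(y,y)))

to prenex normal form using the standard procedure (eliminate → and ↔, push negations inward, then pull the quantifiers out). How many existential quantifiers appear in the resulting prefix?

1

Eliminate → and ↔ using ¬ and ∨.
  ¬(∀x L(x,x)) ∨ ¬(∃y ∃u (H(u) ∨ ¬P(y,y)))
Move each ¬ inward, flipping quantifiers it crosses:
  (∃x ¬L(x,x)) ∨ (∀y ∀u (¬H(u) ∧ P(y,y)))
Extract every quantifier outward, since the variables are now distinct and don't occur free across branches:
  ∃x ∀y ∀u (¬L(x,x) ∨ ¬H(u) ∧ P(y,y))
The prefix is ∃x ∀y ∀u: 2 universal, 1 existential.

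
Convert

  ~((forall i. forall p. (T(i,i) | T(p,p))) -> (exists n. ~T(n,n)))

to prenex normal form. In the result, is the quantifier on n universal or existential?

universal

Eliminate → and ↔ using ¬ and ∨.
  ~(~(forall i. forall p. (T(i,i) | T(p,p))) | (exists n. ~T(n,n)))
Drive negations inward (¬∀x A ≡ ∃x ¬A, ¬∃x A ≡ ∀x ¬A, De Morgan for ∧/∨):
  (forall i. forall p. (T(i,i) | T(p,p))) & (forall n. T(n,n))
All bound variables are already distinct, so no renaming is needed.
Finally move all quantifiers to the prefix:
  forall i. forall p. forall n. ((T(i,i) | T(p,p)) & T(n,n))
The quantifier exists n sits under an odd number of negations (counting the antecedent side of each →), so it flips to forall n.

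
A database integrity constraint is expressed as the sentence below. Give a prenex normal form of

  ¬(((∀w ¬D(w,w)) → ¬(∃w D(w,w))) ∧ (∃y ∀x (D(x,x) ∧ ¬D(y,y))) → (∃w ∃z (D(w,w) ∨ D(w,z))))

∃w ∀r ∃y ∀x ∀u ∀z ((D(w,w) ∨ ¬D(r,r)) ∧ D(x,x) ∧ ¬D(y,y) ∧ ¬D(u,u) ∧ ¬D(u,z))

First replace A → B with ¬A ∨ B.
  ¬(¬((¬(∀w ¬D(w,w)) ∨ ¬(∃w D(w,w))) ∧ (∃y ∀x (D(x,x) ∧ ¬D(y,y)))) ∨ (∃w ∃z (D(w,w) ∨ D(w,z))))
Drive negations inward (¬∀x A ≡ ∃x ¬A, ¬∃x A ≡ ∀x ¬A, De Morgan for ∧/∨):
  ((∃w D(w,w)) ∨ (∀w ¬D(w,w))) ∧ (∃y ∀x (D(x,x) ∧ ¬D(y,y))) ∧ (∀w ∀z (¬D(w,w) ∧ ¬D(w,z)))
Standardize variables apart so no two quantifiers bind the same name: w↦r, w↦u.
  ((∃w D(w,w)) ∨ (∀r ¬D(r,r))) ∧ (∃y ∀x (D(x,x) ∧ ¬D(y,y))) ∧ (∀u ∀z (¬D(u,u) ∧ ¬D(u,z)))
Finally move all quantifiers to the prefix:
  ∃w ∀r ∃y ∀x ∀u ∀z ((D(w,w) ∨ ¬D(r,r)) ∧ D(x,x) ∧ ¬D(y,y) ∧ ¬D(u,u) ∧ ¬D(u,z))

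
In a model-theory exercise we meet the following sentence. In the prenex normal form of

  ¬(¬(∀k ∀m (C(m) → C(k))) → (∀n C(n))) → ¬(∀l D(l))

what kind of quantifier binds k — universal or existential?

Eliminate → and ↔ using ¬ and ∨.
  ¬¬(¬¬(∀k ∀m (¬C(m) ∨ C(k))) ∨ (∀n C(n))) ∨ ¬(∀l D(l))
Move each ¬ inward, flipping quantifiers it crosses:
  (∀k ∀m (¬C(m) ∨ C(k))) ∨ (∀n C(n)) ∨ (∃l ¬D(l))
All bound variables are already distinct, so no renaming is needed.
Pull the quantifiers to the front (each side's bound variable is not free in the other side):
  ∀k ∀m ∀n ∃l (¬C(m) ∨ C(k) ∨ C(n) ∨ ¬D(l))
The quantifier ∀k sits under an even number of negations (counting the antecedent side of each →), so it remains universal.

universal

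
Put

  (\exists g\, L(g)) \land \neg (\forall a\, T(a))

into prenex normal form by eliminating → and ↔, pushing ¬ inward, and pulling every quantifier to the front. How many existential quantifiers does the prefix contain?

2

Move each ¬ inward, flipping quantifiers it crosses:
  (\exists g\, L(g)) \land (\exists a\, \neg T(a))
Pull the quantifiers to the front (each side's bound variable is not free in the other side):
  \exists g\, \exists a\, (L(g) \land \neg T(a))
The prefix is \exists g \exists a: 0 universal, 2 existential.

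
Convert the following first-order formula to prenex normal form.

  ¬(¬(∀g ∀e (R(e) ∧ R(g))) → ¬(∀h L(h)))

First replace A → B with ¬A ∨ B.
  ¬(¬¬(∀g ∀e (R(e) ∧ R(g))) ∨ ¬(∀h L(h)))
Push ¬ through the quantifiers and connectives to reach negation normal form:
  (∃g ∃e (¬R(e) ∨ ¬R(g))) ∧ (∀h L(h))
Extract every quantifier outward, since the variables are now distinct and don't occur free across branches:
  ∃g ∃e ∀h ((¬R(e) ∨ ¬R(g)) ∧ L(h))

∃g ∃e ∀h ((¬R(e) ∨ ¬R(g)) ∧ L(h))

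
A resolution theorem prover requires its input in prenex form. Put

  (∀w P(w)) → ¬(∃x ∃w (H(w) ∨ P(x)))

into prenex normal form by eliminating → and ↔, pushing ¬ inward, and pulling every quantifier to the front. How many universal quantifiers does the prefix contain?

Rewrite implications/biconditionals: A → B as ¬A ∨ B.
  ¬(∀w P(w)) ∨ ¬(∃x ∃w (H(w) ∨ P(x)))
Move each ¬ inward, flipping quantifiers it crosses:
  (∃w ¬P(w)) ∨ (∀x ∀w (¬H(w) ∧ ¬P(x)))
Standardize variables apart so no two quantifiers bind the same name: w↦u.
  (∃w ¬P(w)) ∨ (∀x ∀u (¬H(u) ∧ ¬P(x)))
Pull the quantifiers to the front (each side's bound variable is not free in the other side):
  ∃w ∀x ∀u (¬P(w) ∨ ¬H(u) ∧ ¬P(x))
The prefix is ∃w ∀x ∀u: 2 universal, 1 existential.

2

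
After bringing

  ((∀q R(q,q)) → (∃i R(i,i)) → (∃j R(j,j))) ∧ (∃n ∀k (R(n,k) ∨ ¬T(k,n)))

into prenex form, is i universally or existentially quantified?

universal

Eliminate → and ↔ using ¬ and ∨.
  (¬(∀q R(q,q)) ∨ ¬(∃i R(i,i)) ∨ (∃j R(j,j))) ∧ (∃n ∀k (R(n,k) ∨ ¬T(k,n)))
Push ¬ through the quantifiers and connectives to reach negation normal form:
  ((∃q ¬R(q,q)) ∨ (∀i ¬R(i,i)) ∨ (∃j R(j,j))) ∧ (∃n ∀k (R(n,k) ∨ ¬T(k,n)))
All bound variables are already distinct, so no renaming is needed.
Pull the quantifiers to the front (each side's bound variable is not free in the other side):
  ∃q ∀i ∃j ∃n ∀k ((¬R(q,q) ∨ ¬R(i,i) ∨ R(j,j)) ∧ (R(n,k) ∨ ¬T(k,n)))
The quantifier ∃i sits under an odd number of negations (counting the antecedent side of each →), so it flips to ∀i.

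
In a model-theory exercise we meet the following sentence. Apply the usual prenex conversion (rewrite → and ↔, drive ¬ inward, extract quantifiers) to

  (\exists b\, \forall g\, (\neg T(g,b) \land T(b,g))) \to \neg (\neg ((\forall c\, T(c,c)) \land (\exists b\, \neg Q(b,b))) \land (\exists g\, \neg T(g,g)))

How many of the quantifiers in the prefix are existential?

First replace A → B with ¬A ∨ B.
  \neg (\exists b\, \forall g\, (\neg T(g,b) \land T(b,g))) \lor \neg (\neg ((\forall c\, T(c,c)) \land (\exists b\, \neg Q(b,b))) \land (\exists g\, \neg T(g,g)))
Drive negations inward (¬∀x A ≡ ∃x ¬A, ¬∃x A ≡ ∀x ¬A, De Morgan for ∧/∨):
  (\forall b\, \exists g\, (T(g,b) \lor \neg T(b,g))) \lor (\forall c\, T(c,c)) \land (\exists b\, \neg Q(b,b)) \lor (\forall g\, T(g,g))
Give each quantifier a distinct variable: b↦z1, g↦q.
  (\forall b\, \exists g\, (T(g,b) \lor \neg T(b,g))) \lor (\forall c\, T(c,c)) \land (\exists z1\, \neg Q(z1,z1)) \lor (\forall q\, T(q,q))
Extract every quantifier outward, since the variables are now distinct and don't occur free across branches:
  \forall b\, \exists g\, \forall c\, \exists z1\, \forall q\, (T(g,b) \lor \neg T(b,g) \lor T(c,c) \land \neg Q(z1,z1) \lor T(q,q))
The prefix is \forall b \exists g \forall c \exists z1 \forall q: 3 universal, 2 existential.

2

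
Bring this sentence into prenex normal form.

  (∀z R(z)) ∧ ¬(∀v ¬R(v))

Drive negations inward (¬∀x A ≡ ∃x ¬A, ¬∃x A ≡ ∀x ¬A, De Morgan for ∧/∨):
  (∀z R(z)) ∧ (∃v R(v))
All bound variables are already distinct, so no renaming is needed.
Finally move all quantifiers to the prefix:
  ∀z ∃v (R(z) ∧ R(v))

∀z ∃v (R(z) ∧ R(v))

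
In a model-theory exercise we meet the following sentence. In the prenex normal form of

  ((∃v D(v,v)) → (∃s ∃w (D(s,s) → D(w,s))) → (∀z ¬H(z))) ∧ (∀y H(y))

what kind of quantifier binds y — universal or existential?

universal

Eliminate → and ↔ using ¬ and ∨.
  (¬(∃v D(v,v)) ∨ ¬(∃s ∃w (¬D(s,s) ∨ D(w,s))) ∨ (∀z ¬H(z))) ∧ (∀y H(y))
Push ¬ through the quantifiers and connectives to reach negation normal form:
  ((∀v ¬D(v,v)) ∨ (∀s ∀w (D(s,s) ∧ ¬D(w,s))) ∨ (∀z ¬H(z))) ∧ (∀y H(y))
All bound variables are already distinct, so no renaming is needed.
Pull the quantifiers to the front (each side's bound variable is not free in the other side):
  ∀v ∀s ∀w ∀z ∀y ((¬D(v,v) ∨ D(s,s) ∧ ¬D(w,s) ∨ ¬H(z)) ∧ H(y))
The quantifier ∀y sits under an even number of negations (counting the antecedent side of each →), so it remains universal.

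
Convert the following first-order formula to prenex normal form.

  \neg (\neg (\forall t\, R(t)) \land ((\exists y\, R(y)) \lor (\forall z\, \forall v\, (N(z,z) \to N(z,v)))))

First replace A → B with ¬A ∨ B.
  \neg (\neg (\forall t\, R(t)) \land ((\exists y\, R(y)) \lor (\forall z\, \forall v\, (\neg N(z,z) \lor N(z,v)))))
Push ¬ through the quantifiers and connectives to reach negation normal form:
  (\forall t\, R(t)) \lor (\forall y\, \neg R(y)) \land (\exists z\, \exists v\, (N(z,z) \land \neg N(z,v)))
Extract every quantifier outward, since the variables are now distinct and don't occur free across branches:
  \forall t\, \forall y\, \exists z\, \exists v\, (R(t) \lor \neg R(y) \land N(z,z) \land \neg N(z,v))

\forall t\, \forall y\, \exists z\, \exists v\, (R(t) \lor \neg R(y) \land N(z,z) \land \neg N(z,v))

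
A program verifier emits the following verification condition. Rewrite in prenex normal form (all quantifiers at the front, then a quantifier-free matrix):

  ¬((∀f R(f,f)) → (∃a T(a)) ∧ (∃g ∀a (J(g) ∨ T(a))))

Eliminate → and ↔ using ¬ and ∨.
  ¬(¬(∀f R(f,f)) ∨ (∃a T(a)) ∧ (∃g ∀a (J(g) ∨ T(a))))
Move each ¬ inward, flipping quantifiers it crosses:
  (∀f R(f,f)) ∧ ((∀a ¬T(a)) ∨ (∀g ∃a (¬J(g) ∧ ¬T(a))))
Rename bound variables to avoid capture: a↦x.
  (∀f R(f,f)) ∧ ((∀a ¬T(a)) ∨ (∀g ∃x (¬J(g) ∧ ¬T(x))))
Pull the quantifiers to the front (each side's bound variable is not free in the other side):
  ∀f ∀a ∀g ∃x (R(f,f) ∧ (¬T(a) ∨ ¬J(g) ∧ ¬T(x)))

∀f ∀a ∀g ∃x (R(f,f) ∧ (¬T(a) ∨ ¬J(g) ∧ ¬T(x)))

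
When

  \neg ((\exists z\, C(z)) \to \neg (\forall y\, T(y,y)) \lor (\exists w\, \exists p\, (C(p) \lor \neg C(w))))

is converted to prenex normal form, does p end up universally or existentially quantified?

First replace A → B with ¬A ∨ B.
  \neg (\neg (\exists z\, C(z)) \lor \neg (\forall y\, T(y,y)) \lor (\exists w\, \exists p\, (C(p) \lor \neg C(w))))
Push ¬ through the quantifiers and connectives to reach negation normal form:
  (\exists z\, C(z)) \land (\forall y\, T(y,y)) \land (\forall w\, \forall p\, (\neg C(p) \land C(w)))
Finally move all quantifiers to the prefix:
  \exists z\, \forall y\, \forall w\, \forall p\, (C(z) \land T(y,y) \land \neg C(p) \land C(w))
The quantifier \exists p sits under an odd number of negations (counting the antecedent side of each →), so it flips to \forall p.

universal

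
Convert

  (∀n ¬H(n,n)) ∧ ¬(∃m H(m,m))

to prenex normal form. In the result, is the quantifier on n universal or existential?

universal

Drive negations inward (¬∀x A ≡ ∃x ¬A, ¬∃x A ≡ ∀x ¬A, De Morgan for ∧/∨):
  (∀n ¬H(n,n)) ∧ (∀m ¬H(m,m))
All bound variables are already distinct, so no renaming is needed.
Pull the quantifiers to the front (each side's bound variable is not free in the other side):
  ∀n ∀m (¬H(n,n) ∧ ¬H(m,m))
The quantifier ∀n sits under an even number of negations, so it remains universal.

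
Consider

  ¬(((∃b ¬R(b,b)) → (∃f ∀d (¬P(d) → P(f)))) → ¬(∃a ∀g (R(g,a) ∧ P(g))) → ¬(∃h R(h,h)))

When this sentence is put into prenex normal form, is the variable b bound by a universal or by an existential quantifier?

Eliminate → and ↔ using ¬ and ∨.
  ¬(¬(¬(∃b ¬R(b,b)) ∨ (∃f ∀d (¬¬P(d) ∨ P(f)))) ∨ ¬¬(∃a ∀g (R(g,a) ∧ P(g))) ∨ ¬(∃h R(h,h)))
Move each ¬ inward, flipping quantifiers it crosses:
  ((∀b R(b,b)) ∨ (∃f ∀d (P(d) ∨ P(f)))) ∧ (∀a ∃g (¬R(g,a) ∨ ¬P(g))) ∧ (∃h R(h,h))
Extract every quantifier outward, since the variables are now distinct and don't occur free across branches:
  ∀b ∃f ∀d ∀a ∃g ∃h ((R(b,b) ∨ P(d) ∨ P(f)) ∧ (¬R(g,a) ∨ ¬P(g)) ∧ R(h,h))
The quantifier ∃b sits under an odd number of negations (counting the antecedent side of each →), so it flips to ∀b.

universal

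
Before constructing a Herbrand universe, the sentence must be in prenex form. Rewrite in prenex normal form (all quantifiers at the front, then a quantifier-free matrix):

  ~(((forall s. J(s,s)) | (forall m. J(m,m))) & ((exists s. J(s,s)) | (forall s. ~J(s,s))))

exists s. exists m. forall y1. exists c. (~J(s,s) & ~J(m,m) | ~J(y1,y1) & J(c,c))

Drive negations inward (¬∀x A ≡ ∃x ¬A, ¬∃x A ≡ ∀x ¬A, De Morgan for ∧/∨):
  (exists s. ~J(s,s)) & (exists m. ~J(m,m)) | (forall s. ~J(s,s)) & (exists s. J(s,s))
Rename bound variables to avoid capture: s↦y1, s↦c.
  (exists s. ~J(s,s)) & (exists m. ~J(m,m)) | (forall y1. ~J(y1,y1)) & (exists c. J(c,c))
Finally move all quantifiers to the prefix:
  exists s. exists m. forall y1. exists c. (~J(s,s) & ~J(m,m) | ~J(y1,y1) & J(c,c))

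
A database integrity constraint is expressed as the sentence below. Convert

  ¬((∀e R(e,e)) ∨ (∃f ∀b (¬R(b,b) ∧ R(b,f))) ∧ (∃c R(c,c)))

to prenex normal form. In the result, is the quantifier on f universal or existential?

Drive negations inward (¬∀x A ≡ ∃x ¬A, ¬∃x A ≡ ∀x ¬A, De Morgan for ∧/∨):
  (∃e ¬R(e,e)) ∧ ((∀f ∃b (R(b,b) ∨ ¬R(b,f))) ∨ (∀c ¬R(c,c)))
Finally move all quantifiers to the prefix:
  ∃e ∀f ∃b ∀c (¬R(e,e) ∧ (R(b,b) ∨ ¬R(b,f) ∨ ¬R(c,c)))
The quantifier ∃f sits under an odd number of negations, so it flips to ∀f.

universal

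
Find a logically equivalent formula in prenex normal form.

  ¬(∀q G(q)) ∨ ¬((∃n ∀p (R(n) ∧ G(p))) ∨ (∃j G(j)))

Push ¬ through the quantifiers and connectives to reach negation normal form:
  (∃q ¬G(q)) ∨ (∀n ∃p (¬R(n) ∨ ¬G(p))) ∧ (∀j ¬G(j))
All bound variables are already distinct, so no renaming is needed.
Extract every quantifier outward, since the variables are now distinct and don't occur free across branches:
  ∃q ∀n ∃p ∀j (¬G(q) ∨ (¬R(n) ∨ ¬G(p)) ∧ ¬G(j))

∃q ∀n ∃p ∀j (¬G(q) ∨ (¬R(n) ∨ ¬G(p)) ∧ ¬G(j))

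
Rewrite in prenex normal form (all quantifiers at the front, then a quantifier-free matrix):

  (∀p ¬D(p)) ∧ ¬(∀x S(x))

∀p ∃x (¬D(p) ∧ ¬S(x))

Drive negations inward (¬∀x A ≡ ∃x ¬A, ¬∃x A ≡ ∀x ¬A, De Morgan for ∧/∨):
  (∀p ¬D(p)) ∧ (∃x ¬S(x))
Finally move all quantifiers to the prefix:
  ∀p ∃x (¬D(p) ∧ ¬S(x))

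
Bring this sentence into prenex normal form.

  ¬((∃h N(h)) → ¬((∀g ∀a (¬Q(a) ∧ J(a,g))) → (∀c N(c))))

Eliminate → and ↔ using ¬ and ∨.
  ¬(¬(∃h N(h)) ∨ ¬(¬(∀g ∀a (¬Q(a) ∧ J(a,g))) ∨ (∀c N(c))))
Push ¬ through the quantifiers and connectives to reach negation normal form:
  (∃h N(h)) ∧ ((∃g ∃a (Q(a) ∨ ¬J(a,g))) ∨ (∀c N(c)))
Extract every quantifier outward, since the variables are now distinct and don't occur free across branches:
  ∃h ∃g ∃a ∀c (N(h) ∧ (Q(a) ∨ ¬J(a,g) ∨ N(c)))

∃h ∃g ∃a ∀c (N(h) ∧ (Q(a) ∨ ¬J(a,g) ∨ N(c)))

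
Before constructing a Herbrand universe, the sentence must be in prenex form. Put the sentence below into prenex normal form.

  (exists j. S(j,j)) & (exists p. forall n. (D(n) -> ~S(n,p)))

Eliminate → and ↔ using ¬ and ∨.
  (exists j. S(j,j)) & (exists p. forall n. (~D(n) | ~S(n,p)))
All bound variables are already distinct, so no renaming is needed.
Finally move all quantifiers to the prefix:
  exists j. exists p. forall n. (S(j,j) & (~D(n) | ~S(n,p)))

exists j. exists p. forall n. (S(j,j) & (~D(n) | ~S(n,p)))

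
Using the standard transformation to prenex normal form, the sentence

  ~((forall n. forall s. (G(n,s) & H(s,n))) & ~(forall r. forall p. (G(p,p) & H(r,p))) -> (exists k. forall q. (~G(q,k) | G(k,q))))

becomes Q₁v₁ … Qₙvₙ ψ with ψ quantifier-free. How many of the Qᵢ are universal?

Eliminate → and ↔ using ¬ and ∨.
  ~(~((forall n. forall s. (G(n,s) & H(s,n))) & ~(forall r. forall p. (G(p,p) & H(r,p)))) | (exists k. forall q. (~G(q,k) | G(k,q))))
Move each ¬ inward, flipping quantifiers it crosses:
  (forall n. forall s. (G(n,s) & H(s,n))) & (exists r. exists p. (~G(p,p) | ~H(r,p))) & (forall k. exists q. (G(q,k) & ~G(k,q)))
Pull the quantifiers to the front (each side's bound variable is not free in the other side):
  forall n. forall s. exists r. exists p. forall k. exists q. (G(n,s) & H(s,n) & (~G(p,p) | ~H(r,p)) & G(q,k) & ~G(k,q))
The prefix is forall n forall s exists r exists p forall k exists q: 3 universal, 3 existential.

3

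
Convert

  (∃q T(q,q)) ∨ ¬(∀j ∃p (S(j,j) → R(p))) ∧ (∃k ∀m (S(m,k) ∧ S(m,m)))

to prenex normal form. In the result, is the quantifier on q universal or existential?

existential

First replace A → B with ¬A ∨ B.
  (∃q T(q,q)) ∨ ¬(∀j ∃p (¬S(j,j) ∨ R(p))) ∧ (∃k ∀m (S(m,k) ∧ S(m,m)))
Move each ¬ inward, flipping quantifiers it crosses:
  (∃q T(q,q)) ∨ (∃j ∀p (S(j,j) ∧ ¬R(p))) ∧ (∃k ∀m (S(m,k) ∧ S(m,m)))
All bound variables are already distinct, so no renaming is needed.
Finally move all quantifiers to the prefix:
  ∃q ∃j ∀p ∃k ∀m (T(q,q) ∨ S(j,j) ∧ ¬R(p) ∧ S(m,k) ∧ S(m,m))
The quantifier ∃q sits under an even number of negations (counting the antecedent side of each →), so it remains existential.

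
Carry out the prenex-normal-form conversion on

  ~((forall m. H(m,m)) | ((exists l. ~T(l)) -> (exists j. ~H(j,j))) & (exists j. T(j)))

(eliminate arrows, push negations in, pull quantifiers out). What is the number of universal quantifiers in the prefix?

First replace A → B with ¬A ∨ B.
  ~((forall m. H(m,m)) | (~(exists l. ~T(l)) | (exists j. ~H(j,j))) & (exists j. T(j)))
Push ¬ through the quantifiers and connectives to reach negation normal form:
  (exists m. ~H(m,m)) & ((exists l. ~T(l)) & (forall j. H(j,j)) | (forall j. ~T(j)))
Give each quantifier a distinct variable: j↦s.
  (exists m. ~H(m,m)) & ((exists l. ~T(l)) & (forall j. H(j,j)) | (forall s. ~T(s)))
Finally move all quantifiers to the prefix:
  exists m. exists l. forall j. forall s. (~H(m,m) & (~T(l) & H(j,j) | ~T(s)))
The prefix is exists m exists l forall j forall s: 2 universal, 2 existential.

2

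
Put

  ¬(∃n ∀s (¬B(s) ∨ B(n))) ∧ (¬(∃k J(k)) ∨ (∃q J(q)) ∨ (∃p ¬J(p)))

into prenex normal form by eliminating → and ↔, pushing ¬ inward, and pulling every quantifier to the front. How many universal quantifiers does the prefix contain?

2

Move each ¬ inward, flipping quantifiers it crosses:
  (∀n ∃s (B(s) ∧ ¬B(n))) ∧ ((∀k ¬J(k)) ∨ (∃q J(q)) ∨ (∃p ¬J(p)))
All bound variables are already distinct, so no renaming is needed.
Extract every quantifier outward, since the variables are now distinct and don't occur free across branches:
  ∀n ∃s ∀k ∃q ∃p (B(s) ∧ ¬B(n) ∧ (¬J(k) ∨ J(q) ∨ ¬J(p)))
The prefix is ∀n ∃s ∀k ∃q ∃p: 2 universal, 3 existential.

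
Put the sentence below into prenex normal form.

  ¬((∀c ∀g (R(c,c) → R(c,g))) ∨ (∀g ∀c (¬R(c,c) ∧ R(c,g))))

∃c ∃g ∃b ∃t (R(c,c) ∧ ¬R(c,g) ∧ (R(t,t) ∨ ¬R(t,b)))

Rewrite implications/biconditionals: A → B as ¬A ∨ B.
  ¬((∀c ∀g (¬R(c,c) ∨ R(c,g))) ∨ (∀g ∀c (¬R(c,c) ∧ R(c,g))))
Drive negations inward (¬∀x A ≡ ∃x ¬A, ¬∃x A ≡ ∀x ¬A, De Morgan for ∧/∨):
  (∃c ∃g (R(c,c) ∧ ¬R(c,g))) ∧ (∃g ∃c (R(c,c) ∨ ¬R(c,g)))
Give each quantifier a distinct variable: g↦b, c↦t.
  (∃c ∃g (R(c,c) ∧ ¬R(c,g))) ∧ (∃b ∃t (R(t,t) ∨ ¬R(t,b)))
Pull the quantifiers to the front (each side's bound variable is not free in the other side):
  ∃c ∃g ∃b ∃t (R(c,c) ∧ ¬R(c,g) ∧ (R(t,t) ∨ ¬R(t,b)))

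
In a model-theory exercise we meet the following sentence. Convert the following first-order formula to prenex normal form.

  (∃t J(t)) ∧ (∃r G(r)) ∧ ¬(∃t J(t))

Drive negations inward (¬∀x A ≡ ∃x ¬A, ¬∃x A ≡ ∀x ¬A, De Morgan for ∧/∨):
  (∃t J(t)) ∧ (∃r G(r)) ∧ (∀t ¬J(t))
Standardize variables apart so no two quantifiers bind the same name: t↦v.
  (∃t J(t)) ∧ (∃r G(r)) ∧ (∀v ¬J(v))
Extract every quantifier outward, since the variables are now distinct and don't occur free across branches:
  ∃t ∃r ∀v (J(t) ∧ G(r) ∧ ¬J(v))

∃t ∃r ∀v (J(t) ∧ G(r) ∧ ¬J(v))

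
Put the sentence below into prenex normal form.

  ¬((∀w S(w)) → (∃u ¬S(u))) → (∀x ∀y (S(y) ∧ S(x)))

Eliminate → and ↔ using ¬ and ∨.
  ¬¬(¬(∀w S(w)) ∨ (∃u ¬S(u))) ∨ (∀x ∀y (S(y) ∧ S(x)))
Move each ¬ inward, flipping quantifiers it crosses:
  (∃w ¬S(w)) ∨ (∃u ¬S(u)) ∨ (∀x ∀y (S(y) ∧ S(x)))
Finally move all quantifiers to the prefix:
  ∃w ∃u ∀x ∀y (¬S(w) ∨ ¬S(u) ∨ S(y) ∧ S(x))

∃w ∃u ∀x ∀y (¬S(w) ∨ ¬S(u) ∨ S(y) ∧ S(x))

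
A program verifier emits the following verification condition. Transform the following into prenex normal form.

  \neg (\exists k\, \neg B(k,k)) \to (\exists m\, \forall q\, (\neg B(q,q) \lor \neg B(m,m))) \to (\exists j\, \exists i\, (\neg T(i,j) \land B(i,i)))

\exists k\, \forall m\, \exists q\, \exists j\, \exists i\, (\neg B(k,k) \lor B(q,q) \land B(m,m) \lor \neg T(i,j) \land B(i,i))

First replace A → B with ¬A ∨ B.
  \neg \neg (\exists k\, \neg B(k,k)) \lor \neg (\exists m\, \forall q\, (\neg B(q,q) \lor \neg B(m,m))) \lor (\exists j\, \exists i\, (\neg T(i,j) \land B(i,i)))
Drive negations inward (¬∀x A ≡ ∃x ¬A, ¬∃x A ≡ ∀x ¬A, De Morgan for ∧/∨):
  (\exists k\, \neg B(k,k)) \lor (\forall m\, \exists q\, (B(q,q) \land B(m,m))) \lor (\exists j\, \exists i\, (\neg T(i,j) \land B(i,i)))
Pull the quantifiers to the front (each side's bound variable is not free in the other side):
  \exists k\, \forall m\, \exists q\, \exists j\, \exists i\, (\neg B(k,k) \lor B(q,q) \land B(m,m) \lor \neg T(i,j) \land B(i,i))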